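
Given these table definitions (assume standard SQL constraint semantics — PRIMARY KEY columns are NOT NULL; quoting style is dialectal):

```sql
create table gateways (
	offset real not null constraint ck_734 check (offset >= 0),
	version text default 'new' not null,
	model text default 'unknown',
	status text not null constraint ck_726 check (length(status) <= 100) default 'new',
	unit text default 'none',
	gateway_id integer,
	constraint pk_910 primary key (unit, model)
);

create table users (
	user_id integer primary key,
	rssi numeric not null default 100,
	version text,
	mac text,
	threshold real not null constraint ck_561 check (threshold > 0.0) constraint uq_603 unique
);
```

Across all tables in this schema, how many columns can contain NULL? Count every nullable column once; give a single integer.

gateways: 1 nullable (gateway_id — PK (unit, model) and explicit NOT NULL columns excluded).
users: 2 nullable (version, mac — PK (user_id) and explicit NOT NULL columns excluded).
Total: 1 + 2 = 3.

3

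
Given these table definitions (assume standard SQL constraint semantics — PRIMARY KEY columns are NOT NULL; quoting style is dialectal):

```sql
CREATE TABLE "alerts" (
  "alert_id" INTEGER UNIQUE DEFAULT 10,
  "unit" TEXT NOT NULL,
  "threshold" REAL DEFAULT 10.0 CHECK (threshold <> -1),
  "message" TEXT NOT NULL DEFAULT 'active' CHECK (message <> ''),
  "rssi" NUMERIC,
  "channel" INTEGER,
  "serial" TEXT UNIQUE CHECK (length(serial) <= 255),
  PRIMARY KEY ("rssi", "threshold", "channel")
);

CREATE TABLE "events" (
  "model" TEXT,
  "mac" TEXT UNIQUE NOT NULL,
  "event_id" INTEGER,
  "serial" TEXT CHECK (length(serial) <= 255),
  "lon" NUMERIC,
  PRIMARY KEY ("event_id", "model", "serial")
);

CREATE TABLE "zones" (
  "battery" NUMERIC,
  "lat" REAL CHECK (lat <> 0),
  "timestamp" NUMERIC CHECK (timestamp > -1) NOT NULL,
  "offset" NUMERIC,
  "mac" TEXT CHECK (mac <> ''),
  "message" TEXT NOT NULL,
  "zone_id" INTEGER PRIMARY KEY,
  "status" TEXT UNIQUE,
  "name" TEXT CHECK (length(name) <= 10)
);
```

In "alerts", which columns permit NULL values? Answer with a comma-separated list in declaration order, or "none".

alert_id, serial

- alert_id: UNIQUE does not imply NOT NULL → nullable.
- unit: declared NOT NULL → not nullable.
- threshold: part of the PRIMARY KEY, which implies NOT NULL → not nullable.
- message: declared NOT NULL → not nullable.
- rssi: part of the PRIMARY KEY, which implies NOT NULL → not nullable.
- channel: part of the PRIMARY KEY, which implies NOT NULL → not nullable.
- serial: CHECK does not forbid NULL (a CHECK constraint passes when its expression is NULL) → nullable.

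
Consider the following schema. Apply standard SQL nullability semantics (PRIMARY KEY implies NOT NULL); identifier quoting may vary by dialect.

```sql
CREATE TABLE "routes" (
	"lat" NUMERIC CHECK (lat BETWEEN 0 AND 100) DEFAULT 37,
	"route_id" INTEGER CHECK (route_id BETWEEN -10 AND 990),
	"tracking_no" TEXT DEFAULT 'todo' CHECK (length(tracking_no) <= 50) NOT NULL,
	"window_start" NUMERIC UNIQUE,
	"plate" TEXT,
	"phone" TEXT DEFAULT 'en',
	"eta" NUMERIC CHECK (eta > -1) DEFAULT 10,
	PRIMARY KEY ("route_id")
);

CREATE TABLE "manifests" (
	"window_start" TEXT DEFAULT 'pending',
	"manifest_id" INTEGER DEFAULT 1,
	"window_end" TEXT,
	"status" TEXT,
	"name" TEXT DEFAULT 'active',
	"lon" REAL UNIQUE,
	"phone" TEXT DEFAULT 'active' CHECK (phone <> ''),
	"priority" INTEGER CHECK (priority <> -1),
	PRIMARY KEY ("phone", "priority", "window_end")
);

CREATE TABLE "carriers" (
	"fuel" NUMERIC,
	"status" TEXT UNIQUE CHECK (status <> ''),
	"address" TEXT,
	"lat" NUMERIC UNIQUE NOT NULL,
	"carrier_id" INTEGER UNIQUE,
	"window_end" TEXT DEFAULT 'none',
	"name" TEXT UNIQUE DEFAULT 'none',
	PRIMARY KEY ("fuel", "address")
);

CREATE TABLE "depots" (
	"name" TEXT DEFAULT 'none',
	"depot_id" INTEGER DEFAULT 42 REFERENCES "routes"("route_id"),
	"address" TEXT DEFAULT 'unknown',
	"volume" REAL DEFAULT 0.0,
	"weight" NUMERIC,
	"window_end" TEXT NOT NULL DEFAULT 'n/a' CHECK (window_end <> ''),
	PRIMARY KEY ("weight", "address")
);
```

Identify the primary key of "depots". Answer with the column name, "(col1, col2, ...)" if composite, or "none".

(weight, address)

A table-level PRIMARY KEY clause names 2 columns: weight, address.
This is a composite key — the combination is unique, not each column individually.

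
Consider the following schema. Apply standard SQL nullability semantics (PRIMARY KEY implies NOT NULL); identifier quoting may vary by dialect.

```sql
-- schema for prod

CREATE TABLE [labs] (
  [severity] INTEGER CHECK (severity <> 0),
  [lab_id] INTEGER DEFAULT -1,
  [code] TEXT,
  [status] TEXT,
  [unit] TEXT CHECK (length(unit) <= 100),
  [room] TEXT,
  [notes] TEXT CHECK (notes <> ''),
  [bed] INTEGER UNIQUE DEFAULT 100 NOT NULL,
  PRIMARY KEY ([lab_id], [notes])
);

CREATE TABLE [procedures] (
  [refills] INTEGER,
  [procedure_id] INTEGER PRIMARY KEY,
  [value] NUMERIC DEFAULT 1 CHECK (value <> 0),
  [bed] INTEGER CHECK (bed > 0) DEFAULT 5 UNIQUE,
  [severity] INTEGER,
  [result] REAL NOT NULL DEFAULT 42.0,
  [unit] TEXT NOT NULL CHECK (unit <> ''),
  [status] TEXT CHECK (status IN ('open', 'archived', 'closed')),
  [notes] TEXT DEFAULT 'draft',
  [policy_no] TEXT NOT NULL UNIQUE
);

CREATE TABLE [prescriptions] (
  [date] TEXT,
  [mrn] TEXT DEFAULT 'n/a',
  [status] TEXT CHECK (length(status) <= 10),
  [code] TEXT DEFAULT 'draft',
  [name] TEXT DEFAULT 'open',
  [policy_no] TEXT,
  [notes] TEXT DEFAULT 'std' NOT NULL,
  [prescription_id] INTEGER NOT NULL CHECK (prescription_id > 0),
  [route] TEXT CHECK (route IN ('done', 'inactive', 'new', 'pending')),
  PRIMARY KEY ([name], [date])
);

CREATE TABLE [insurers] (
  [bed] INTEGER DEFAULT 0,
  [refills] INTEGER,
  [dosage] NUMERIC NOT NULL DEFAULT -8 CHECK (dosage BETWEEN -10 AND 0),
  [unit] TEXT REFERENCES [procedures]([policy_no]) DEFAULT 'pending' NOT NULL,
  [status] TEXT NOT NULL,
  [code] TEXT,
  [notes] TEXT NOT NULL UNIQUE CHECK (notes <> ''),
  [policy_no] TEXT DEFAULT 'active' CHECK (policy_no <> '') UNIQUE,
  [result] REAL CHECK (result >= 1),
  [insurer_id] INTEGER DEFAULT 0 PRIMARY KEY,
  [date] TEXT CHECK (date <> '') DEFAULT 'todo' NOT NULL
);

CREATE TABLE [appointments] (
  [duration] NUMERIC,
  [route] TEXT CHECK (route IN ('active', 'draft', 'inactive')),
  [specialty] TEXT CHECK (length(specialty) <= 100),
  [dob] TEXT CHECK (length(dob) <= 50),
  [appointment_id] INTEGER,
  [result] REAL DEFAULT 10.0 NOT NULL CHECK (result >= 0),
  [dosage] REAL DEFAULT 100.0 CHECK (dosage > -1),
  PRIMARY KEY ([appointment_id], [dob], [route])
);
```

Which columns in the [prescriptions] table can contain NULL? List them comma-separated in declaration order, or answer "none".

mrn, status, code, policy_no, route

- date: part of the PRIMARY KEY, which implies NOT NULL → not nullable.
- mrn: DEFAULT only fills an omitted column; an explicit NULL is still allowed → nullable.
- status: CHECK does not forbid NULL (a CHECK constraint passes when its expression is NULL) → nullable.
- code: DEFAULT only fills an omitted column; an explicit NULL is still allowed → nullable.
- name: part of the PRIMARY KEY, which implies NOT NULL → not nullable.
- policy_no: no NOT NULL constraint applies → nullable.
- notes: declared NOT NULL → not nullable.
- prescription_id: declared NOT NULL → not nullable.
- route: CHECK does not forbid NULL (a CHECK constraint passes when its expression is NULL) → nullable.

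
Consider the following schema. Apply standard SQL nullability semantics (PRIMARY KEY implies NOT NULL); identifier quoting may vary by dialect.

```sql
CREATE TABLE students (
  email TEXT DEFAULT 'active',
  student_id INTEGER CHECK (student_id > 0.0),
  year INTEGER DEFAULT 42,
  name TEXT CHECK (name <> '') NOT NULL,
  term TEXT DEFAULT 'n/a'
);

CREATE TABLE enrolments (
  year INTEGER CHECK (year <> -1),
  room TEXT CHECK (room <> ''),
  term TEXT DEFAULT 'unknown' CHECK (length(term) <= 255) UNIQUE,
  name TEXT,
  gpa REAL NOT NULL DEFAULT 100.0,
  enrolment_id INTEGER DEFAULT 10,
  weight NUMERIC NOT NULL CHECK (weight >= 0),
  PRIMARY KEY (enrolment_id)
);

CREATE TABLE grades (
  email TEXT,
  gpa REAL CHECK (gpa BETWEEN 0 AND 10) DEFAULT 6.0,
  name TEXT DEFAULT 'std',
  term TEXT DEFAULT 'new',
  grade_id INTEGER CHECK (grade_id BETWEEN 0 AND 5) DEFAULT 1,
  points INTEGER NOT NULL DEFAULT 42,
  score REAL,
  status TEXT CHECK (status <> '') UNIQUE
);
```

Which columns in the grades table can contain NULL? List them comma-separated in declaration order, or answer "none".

email, gpa, name, term, grade_id, score, status

- email: no NOT NULL constraint applies → nullable.
- gpa: CHECK does not forbid NULL (a CHECK constraint passes when its expression is NULL) → nullable.
- name: DEFAULT only fills an omitted column; an explicit NULL is still allowed → nullable.
- term: DEFAULT only fills an omitted column; an explicit NULL is still allowed → nullable.
- grade_id: CHECK does not forbid NULL (a CHECK constraint passes when its expression is NULL) → nullable.
- points: declared NOT NULL → not nullable.
- score: no NOT NULL constraint applies → nullable.
- status: CHECK does not forbid NULL (a CHECK constraint passes when its expression is NULL) → nullable.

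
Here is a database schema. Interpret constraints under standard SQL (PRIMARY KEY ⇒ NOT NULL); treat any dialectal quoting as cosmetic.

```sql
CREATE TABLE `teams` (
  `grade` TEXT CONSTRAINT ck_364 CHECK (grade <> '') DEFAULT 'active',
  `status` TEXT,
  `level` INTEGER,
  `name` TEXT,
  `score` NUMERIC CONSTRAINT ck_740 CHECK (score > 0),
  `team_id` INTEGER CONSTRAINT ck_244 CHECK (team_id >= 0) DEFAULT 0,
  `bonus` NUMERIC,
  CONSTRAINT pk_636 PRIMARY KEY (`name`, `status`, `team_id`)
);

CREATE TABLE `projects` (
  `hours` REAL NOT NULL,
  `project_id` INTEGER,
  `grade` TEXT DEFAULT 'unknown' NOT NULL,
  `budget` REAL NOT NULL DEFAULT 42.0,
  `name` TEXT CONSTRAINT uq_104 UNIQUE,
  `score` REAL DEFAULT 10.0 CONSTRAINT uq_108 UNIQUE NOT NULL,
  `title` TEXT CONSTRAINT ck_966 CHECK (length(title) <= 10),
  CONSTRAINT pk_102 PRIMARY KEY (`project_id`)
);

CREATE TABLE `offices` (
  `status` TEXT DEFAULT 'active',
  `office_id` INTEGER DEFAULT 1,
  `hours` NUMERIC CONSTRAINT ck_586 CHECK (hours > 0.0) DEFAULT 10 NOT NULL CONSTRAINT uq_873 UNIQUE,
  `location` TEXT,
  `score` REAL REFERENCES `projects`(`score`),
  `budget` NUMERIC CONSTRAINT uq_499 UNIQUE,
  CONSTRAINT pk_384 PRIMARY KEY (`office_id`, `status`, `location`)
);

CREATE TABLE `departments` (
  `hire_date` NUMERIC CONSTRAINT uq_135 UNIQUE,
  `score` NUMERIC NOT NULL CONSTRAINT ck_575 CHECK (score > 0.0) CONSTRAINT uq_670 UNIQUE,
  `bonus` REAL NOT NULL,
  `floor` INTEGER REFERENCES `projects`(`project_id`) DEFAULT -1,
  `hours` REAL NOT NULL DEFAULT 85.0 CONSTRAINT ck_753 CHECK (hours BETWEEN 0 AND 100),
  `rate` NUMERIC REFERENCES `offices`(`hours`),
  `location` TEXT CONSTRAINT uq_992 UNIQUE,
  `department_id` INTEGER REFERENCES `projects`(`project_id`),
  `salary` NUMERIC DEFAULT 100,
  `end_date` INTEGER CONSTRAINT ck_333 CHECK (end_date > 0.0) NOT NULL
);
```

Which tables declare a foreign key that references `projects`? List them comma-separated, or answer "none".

offices, departments

- offices.score references projects(score).
- departments.floor references projects(project_id).
- departments.department_id references projects(project_id).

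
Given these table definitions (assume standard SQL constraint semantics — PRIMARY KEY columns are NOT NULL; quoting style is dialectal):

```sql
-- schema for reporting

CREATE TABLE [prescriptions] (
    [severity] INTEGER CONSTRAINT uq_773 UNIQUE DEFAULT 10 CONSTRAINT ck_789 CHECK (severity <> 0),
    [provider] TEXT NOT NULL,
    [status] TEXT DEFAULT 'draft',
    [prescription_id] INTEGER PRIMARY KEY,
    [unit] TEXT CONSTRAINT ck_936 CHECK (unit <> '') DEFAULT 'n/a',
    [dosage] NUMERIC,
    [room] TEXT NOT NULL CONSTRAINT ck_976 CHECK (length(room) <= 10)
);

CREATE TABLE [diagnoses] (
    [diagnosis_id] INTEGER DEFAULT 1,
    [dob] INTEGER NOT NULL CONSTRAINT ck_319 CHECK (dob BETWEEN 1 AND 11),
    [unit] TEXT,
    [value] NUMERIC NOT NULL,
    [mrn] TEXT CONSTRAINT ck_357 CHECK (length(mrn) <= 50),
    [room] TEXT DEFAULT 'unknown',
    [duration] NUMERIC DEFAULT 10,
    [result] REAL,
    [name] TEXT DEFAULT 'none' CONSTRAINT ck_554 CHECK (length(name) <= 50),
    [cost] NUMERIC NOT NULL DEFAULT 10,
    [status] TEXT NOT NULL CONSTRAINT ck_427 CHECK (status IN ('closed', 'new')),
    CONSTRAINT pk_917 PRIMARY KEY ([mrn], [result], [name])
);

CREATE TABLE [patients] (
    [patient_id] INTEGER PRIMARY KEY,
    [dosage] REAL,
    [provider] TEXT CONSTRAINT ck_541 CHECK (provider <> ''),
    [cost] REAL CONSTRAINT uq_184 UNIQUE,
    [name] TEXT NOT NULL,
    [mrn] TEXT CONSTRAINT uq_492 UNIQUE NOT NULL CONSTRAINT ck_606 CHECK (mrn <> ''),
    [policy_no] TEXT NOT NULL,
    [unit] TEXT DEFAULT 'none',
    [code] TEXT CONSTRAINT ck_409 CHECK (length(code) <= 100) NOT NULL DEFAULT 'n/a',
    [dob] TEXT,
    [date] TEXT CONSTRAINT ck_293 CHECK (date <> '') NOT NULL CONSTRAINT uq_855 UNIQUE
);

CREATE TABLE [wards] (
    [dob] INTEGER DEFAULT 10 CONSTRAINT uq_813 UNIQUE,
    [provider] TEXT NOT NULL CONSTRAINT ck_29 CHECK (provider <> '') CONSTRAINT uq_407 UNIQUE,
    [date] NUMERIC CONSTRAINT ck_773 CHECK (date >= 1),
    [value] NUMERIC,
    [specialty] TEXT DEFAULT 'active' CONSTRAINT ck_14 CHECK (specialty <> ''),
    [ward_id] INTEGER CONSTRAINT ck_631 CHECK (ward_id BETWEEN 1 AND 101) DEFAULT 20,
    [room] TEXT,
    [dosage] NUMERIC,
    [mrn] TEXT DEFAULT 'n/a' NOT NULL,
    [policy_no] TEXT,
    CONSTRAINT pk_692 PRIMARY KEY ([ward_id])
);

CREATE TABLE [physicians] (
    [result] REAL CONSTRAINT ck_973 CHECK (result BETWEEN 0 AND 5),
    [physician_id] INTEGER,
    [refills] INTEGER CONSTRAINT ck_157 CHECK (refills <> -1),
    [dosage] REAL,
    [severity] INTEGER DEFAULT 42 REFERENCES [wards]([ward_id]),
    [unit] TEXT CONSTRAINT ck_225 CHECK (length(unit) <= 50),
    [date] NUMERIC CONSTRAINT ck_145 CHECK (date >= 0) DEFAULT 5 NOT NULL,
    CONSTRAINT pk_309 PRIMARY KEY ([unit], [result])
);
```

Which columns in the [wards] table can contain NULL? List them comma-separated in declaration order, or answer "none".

- dob: UNIQUE does not imply NOT NULL → nullable.
- provider: declared NOT NULL → not nullable.
- date: CHECK does not forbid NULL (a CHECK constraint passes when its expression is NULL) → nullable.
- value: no NOT NULL constraint applies → nullable.
- specialty: CHECK does not forbid NULL (a CHECK constraint passes when its expression is NULL) → nullable.
- ward_id: part of the PRIMARY KEY, which implies NOT NULL → not nullable.
- room: no NOT NULL constraint applies → nullable.
- dosage: no NOT NULL constraint applies → nullable.
- mrn: declared NOT NULL → not nullable.
- policy_no: no NOT NULL constraint applies → nullable.

dob, date, value, specialty, room, dosage, policy_no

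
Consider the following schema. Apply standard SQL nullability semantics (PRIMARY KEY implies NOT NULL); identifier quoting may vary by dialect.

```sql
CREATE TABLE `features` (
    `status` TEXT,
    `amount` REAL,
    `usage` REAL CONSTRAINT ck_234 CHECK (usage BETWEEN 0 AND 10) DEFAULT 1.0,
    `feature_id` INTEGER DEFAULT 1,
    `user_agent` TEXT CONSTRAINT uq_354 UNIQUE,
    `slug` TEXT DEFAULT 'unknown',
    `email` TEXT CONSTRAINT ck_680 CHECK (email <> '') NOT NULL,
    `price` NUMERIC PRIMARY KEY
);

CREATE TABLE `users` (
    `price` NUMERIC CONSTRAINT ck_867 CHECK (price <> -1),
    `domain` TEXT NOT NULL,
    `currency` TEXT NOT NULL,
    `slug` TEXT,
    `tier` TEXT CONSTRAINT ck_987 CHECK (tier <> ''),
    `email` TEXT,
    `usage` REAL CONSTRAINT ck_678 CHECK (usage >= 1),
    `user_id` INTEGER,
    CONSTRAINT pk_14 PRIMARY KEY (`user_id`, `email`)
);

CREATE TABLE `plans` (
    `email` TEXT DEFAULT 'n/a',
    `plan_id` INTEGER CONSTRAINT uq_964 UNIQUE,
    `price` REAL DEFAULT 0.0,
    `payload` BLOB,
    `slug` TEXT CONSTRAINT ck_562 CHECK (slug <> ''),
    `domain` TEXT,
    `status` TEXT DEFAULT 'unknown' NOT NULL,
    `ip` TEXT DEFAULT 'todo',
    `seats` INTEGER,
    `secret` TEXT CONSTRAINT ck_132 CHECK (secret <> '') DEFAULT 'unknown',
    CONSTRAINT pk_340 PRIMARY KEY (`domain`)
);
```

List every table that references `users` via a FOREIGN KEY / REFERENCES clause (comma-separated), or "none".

none

No REFERENCES clause anywhere in the schema names users.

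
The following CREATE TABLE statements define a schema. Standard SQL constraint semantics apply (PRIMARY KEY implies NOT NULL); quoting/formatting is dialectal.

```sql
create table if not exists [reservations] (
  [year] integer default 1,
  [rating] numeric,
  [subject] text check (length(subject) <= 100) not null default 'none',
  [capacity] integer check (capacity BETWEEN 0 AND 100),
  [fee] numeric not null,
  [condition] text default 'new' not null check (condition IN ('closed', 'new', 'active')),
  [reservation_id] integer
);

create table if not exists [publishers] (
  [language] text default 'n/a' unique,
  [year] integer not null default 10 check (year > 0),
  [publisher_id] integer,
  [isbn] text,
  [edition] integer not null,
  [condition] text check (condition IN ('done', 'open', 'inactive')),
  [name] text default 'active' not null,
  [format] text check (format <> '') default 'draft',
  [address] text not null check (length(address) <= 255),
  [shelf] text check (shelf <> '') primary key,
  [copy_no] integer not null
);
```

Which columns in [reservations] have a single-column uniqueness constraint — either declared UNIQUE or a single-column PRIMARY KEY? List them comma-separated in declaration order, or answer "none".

- year: no UNIQUE or single-column PK constraint.
- rating: no UNIQUE or single-column PK constraint.
- subject: no UNIQUE or single-column PK constraint.
- capacity: no UNIQUE or single-column PK constraint.
- fee: no UNIQUE or single-column PK constraint.
- condition: no UNIQUE or single-column PK constraint.
- reservation_id: no UNIQUE or single-column PK constraint.

none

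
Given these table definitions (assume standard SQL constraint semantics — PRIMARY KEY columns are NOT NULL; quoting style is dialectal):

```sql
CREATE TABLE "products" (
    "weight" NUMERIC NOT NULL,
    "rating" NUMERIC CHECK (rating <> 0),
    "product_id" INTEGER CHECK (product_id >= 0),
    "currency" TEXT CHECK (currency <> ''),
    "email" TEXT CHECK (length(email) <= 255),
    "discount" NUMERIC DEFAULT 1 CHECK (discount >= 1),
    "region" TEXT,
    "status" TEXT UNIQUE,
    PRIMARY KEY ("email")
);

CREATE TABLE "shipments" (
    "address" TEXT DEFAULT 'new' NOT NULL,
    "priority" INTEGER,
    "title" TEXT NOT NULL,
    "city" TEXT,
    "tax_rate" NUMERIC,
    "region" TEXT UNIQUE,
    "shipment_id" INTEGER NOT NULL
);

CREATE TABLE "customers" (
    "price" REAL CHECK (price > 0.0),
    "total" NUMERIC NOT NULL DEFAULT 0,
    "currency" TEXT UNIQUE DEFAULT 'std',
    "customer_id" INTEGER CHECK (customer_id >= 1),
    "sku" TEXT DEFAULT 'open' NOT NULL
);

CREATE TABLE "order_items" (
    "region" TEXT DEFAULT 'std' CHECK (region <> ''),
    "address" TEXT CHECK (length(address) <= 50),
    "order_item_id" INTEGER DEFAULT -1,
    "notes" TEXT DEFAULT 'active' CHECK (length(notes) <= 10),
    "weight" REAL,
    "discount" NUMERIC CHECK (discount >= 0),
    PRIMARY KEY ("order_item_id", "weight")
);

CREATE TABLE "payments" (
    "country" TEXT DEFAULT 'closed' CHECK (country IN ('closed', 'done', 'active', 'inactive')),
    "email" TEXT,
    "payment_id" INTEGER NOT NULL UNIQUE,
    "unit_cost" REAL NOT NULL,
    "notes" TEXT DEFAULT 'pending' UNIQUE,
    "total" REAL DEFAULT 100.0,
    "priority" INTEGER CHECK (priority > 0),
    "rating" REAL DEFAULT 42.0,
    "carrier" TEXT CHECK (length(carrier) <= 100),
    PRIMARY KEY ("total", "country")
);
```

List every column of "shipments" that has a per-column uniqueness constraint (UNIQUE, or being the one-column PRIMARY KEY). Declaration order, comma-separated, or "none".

region

- address: no UNIQUE or single-column PK constraint.
- priority: no UNIQUE or single-column PK constraint.
- title: no UNIQUE or single-column PK constraint.
- city: no UNIQUE or single-column PK constraint.
- tax_rate: no UNIQUE or single-column PK constraint.
- region: declared UNIQUE → unique.
- shipment_id: no UNIQUE or single-column PK constraint.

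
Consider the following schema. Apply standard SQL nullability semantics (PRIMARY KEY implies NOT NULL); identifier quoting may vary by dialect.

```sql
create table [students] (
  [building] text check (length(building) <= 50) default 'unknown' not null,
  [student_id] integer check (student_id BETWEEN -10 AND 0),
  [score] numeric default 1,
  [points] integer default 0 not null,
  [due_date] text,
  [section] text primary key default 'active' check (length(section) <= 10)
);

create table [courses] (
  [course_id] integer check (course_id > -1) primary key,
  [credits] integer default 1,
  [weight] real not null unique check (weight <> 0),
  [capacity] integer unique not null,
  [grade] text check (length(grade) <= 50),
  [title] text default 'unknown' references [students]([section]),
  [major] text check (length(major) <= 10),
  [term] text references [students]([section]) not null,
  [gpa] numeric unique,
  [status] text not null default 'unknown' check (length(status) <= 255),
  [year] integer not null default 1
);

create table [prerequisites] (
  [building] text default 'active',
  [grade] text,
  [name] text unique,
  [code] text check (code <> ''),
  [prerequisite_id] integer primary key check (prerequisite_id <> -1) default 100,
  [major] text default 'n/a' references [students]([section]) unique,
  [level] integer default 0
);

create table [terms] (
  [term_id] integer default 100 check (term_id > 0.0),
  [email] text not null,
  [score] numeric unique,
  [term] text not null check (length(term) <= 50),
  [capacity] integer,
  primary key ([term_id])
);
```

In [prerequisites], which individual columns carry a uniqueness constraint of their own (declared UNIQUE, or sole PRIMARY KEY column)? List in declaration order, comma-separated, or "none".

name, prerequisite_id, major

- building: no UNIQUE or single-column PK constraint.
- grade: no UNIQUE or single-column PK constraint.
- name: declared UNIQUE → unique.
- code: no UNIQUE or single-column PK constraint.
- prerequisite_id: single-column PRIMARY KEY → unique.
- major: declared UNIQUE → unique.
- level: no UNIQUE or single-column PK constraint.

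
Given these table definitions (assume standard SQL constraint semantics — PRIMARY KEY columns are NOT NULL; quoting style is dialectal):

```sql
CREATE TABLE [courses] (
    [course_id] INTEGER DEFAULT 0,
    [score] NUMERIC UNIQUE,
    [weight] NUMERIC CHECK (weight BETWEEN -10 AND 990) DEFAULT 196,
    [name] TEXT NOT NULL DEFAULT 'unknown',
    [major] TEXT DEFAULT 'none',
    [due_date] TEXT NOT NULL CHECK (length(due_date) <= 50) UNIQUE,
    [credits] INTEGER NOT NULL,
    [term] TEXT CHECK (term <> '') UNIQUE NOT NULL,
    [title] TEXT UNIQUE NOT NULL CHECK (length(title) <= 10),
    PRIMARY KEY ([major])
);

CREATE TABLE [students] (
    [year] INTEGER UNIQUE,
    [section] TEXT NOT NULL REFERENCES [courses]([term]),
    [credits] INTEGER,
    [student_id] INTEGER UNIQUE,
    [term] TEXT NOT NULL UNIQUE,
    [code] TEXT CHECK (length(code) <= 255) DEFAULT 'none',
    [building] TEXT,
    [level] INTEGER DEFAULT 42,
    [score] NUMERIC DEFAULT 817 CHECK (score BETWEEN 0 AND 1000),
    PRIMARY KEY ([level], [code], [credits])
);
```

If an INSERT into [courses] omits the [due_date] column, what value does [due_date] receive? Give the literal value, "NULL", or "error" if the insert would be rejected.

error

due_date has no DEFAULT clause.
Omitting it would insert NULL, but it is declared NOT NULL, so the INSERT fails.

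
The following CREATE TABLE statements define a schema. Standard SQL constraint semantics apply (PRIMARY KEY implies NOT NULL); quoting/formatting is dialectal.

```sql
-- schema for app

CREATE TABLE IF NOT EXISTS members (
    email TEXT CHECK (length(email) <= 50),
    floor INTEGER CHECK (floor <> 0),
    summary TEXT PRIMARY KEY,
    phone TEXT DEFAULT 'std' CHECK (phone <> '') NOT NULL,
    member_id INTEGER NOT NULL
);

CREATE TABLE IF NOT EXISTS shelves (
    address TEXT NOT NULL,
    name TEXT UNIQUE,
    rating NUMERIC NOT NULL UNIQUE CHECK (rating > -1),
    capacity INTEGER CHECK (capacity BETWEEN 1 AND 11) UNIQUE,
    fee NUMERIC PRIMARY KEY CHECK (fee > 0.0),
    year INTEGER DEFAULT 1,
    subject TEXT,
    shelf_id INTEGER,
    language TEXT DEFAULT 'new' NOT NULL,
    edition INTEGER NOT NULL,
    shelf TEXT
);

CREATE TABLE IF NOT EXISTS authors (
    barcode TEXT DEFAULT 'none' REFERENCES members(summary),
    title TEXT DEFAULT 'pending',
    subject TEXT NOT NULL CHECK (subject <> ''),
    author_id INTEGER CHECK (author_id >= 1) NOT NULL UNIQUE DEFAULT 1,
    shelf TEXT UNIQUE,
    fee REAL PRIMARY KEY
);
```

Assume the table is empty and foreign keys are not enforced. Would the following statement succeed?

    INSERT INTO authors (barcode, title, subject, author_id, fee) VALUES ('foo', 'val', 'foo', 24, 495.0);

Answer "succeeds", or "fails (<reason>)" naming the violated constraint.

succeeds

NOT NULL columns: author_id is supplied; fee is supplied; subject is supplied.
CHECK constraints: 'foo' satisfies (subject <> ''); 24 satisfies (author_id >= 1).
No constraint is violated.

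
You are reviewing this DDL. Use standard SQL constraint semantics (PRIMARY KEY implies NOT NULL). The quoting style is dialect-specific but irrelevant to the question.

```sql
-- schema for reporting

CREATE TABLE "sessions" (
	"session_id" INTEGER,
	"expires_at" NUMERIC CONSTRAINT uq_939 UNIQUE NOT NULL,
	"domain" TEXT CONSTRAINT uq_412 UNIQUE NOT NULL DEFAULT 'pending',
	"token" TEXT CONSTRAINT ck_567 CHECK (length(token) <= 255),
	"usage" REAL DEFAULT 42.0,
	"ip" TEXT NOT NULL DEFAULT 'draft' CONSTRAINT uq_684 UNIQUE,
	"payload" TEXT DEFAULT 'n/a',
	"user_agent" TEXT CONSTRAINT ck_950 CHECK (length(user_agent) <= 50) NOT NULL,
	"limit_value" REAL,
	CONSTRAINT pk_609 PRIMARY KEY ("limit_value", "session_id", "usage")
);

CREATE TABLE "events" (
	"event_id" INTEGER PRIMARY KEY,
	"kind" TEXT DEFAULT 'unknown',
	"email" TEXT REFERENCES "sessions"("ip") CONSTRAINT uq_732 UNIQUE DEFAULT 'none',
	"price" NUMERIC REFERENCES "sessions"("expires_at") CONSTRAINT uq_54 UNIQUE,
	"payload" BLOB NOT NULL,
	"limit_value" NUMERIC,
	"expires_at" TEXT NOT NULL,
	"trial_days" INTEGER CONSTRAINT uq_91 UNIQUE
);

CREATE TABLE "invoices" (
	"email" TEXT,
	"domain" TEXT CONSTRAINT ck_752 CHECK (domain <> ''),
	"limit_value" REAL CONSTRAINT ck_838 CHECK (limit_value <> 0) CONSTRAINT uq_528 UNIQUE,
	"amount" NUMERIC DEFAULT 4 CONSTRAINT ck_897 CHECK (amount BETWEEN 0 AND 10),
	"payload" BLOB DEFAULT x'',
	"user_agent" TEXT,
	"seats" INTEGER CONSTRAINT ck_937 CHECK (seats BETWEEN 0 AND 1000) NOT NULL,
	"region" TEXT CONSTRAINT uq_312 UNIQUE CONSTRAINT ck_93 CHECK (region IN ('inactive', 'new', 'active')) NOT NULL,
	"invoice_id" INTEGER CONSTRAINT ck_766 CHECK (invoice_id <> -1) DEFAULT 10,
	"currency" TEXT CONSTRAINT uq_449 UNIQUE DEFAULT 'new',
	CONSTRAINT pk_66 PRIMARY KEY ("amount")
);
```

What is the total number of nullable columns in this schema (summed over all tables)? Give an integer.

sessions: 2 nullable (token, payload — PK (limit_value, session_id, usage) and explicit NOT NULL columns excluded).
events: 5 nullable (kind, email, price, limit_value, trial_days — PK (event_id) and explicit NOT NULL columns excluded).
invoices: 7 nullable (email, domain, limit_value, payload, user_agent, invoice_id, currency — PK (amount) and explicit NOT NULL columns excluded).
Total: 2 + 5 + 7 = 14.

14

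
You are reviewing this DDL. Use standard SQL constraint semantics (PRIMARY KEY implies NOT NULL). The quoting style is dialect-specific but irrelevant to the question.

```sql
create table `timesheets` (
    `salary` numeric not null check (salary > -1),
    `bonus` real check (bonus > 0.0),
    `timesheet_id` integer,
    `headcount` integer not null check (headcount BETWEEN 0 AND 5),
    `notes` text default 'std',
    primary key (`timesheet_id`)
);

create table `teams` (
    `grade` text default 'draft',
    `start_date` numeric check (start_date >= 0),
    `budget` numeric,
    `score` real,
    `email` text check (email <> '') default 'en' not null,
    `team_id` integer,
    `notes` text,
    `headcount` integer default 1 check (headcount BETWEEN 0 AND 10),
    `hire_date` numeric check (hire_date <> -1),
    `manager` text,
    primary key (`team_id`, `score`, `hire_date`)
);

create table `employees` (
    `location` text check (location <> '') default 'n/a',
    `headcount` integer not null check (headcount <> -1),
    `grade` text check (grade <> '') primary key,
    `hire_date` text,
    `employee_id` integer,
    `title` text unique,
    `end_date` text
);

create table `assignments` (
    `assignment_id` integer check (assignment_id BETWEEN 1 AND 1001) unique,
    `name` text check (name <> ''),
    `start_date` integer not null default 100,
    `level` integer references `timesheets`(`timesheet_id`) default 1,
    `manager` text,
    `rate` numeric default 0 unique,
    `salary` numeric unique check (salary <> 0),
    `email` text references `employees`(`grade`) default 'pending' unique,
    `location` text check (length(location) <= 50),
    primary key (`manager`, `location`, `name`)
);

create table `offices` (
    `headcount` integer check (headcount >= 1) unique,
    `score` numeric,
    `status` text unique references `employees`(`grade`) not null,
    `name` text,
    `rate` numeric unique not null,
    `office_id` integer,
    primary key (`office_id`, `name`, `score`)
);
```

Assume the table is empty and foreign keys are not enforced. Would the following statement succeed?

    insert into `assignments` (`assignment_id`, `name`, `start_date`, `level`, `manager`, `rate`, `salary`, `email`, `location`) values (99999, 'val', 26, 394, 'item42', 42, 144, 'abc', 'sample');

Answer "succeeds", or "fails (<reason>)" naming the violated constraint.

fails (CHECK on assignment_id)

The value 99999 for assignment_id violates CHECK (assignment_id BETWEEN 1 AND 1001).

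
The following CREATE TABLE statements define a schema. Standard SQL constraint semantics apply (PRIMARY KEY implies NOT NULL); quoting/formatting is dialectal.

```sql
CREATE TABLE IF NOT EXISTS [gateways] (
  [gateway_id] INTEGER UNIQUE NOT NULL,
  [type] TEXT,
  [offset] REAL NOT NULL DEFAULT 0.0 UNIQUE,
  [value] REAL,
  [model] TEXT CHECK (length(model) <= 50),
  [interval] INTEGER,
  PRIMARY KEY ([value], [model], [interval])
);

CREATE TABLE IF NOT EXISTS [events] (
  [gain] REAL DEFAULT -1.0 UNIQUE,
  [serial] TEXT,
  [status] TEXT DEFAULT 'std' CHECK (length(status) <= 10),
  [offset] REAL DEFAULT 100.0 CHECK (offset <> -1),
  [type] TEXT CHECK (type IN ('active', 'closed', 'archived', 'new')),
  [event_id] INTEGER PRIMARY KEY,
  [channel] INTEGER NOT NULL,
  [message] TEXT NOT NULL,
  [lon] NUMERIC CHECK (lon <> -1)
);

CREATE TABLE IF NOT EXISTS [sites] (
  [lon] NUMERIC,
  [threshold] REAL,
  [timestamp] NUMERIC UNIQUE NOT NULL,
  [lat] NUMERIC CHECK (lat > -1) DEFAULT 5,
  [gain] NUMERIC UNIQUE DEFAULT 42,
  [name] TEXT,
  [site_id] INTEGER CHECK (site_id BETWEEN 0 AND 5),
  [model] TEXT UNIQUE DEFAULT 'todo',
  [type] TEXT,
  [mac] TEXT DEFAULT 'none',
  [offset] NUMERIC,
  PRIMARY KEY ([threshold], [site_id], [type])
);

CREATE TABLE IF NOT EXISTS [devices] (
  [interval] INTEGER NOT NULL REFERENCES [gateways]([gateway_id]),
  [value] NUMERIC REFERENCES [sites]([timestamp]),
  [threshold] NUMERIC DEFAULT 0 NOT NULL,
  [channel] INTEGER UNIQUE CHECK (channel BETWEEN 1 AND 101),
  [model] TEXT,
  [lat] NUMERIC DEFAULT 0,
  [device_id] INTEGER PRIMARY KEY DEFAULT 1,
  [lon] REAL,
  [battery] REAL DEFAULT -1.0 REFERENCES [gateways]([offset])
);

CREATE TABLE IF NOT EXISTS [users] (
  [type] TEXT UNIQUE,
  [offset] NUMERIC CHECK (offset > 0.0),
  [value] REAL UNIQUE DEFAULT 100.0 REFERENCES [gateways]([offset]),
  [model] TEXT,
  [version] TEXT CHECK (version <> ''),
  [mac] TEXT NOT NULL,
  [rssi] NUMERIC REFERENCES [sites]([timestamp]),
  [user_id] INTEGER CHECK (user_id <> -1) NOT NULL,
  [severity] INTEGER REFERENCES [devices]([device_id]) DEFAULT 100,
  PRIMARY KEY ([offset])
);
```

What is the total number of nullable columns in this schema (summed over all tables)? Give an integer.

26

gateways: 1 nullable (type — PK (value, model, interval) and explicit NOT NULL columns excluded).
events: 6 nullable (gain, serial, status, offset, type, lon — PK (event_id) and explicit NOT NULL columns excluded).
sites: 7 nullable (lon, lat, gain, name, model, mac, offset — PK (threshold, site_id, type) and explicit NOT NULL columns excluded).
devices: 6 nullable (value, channel, model, lat, lon, battery — PK (device_id) and explicit NOT NULL columns excluded).
users: 6 nullable (type, value, model, version, rssi, severity — PK (offset) and explicit NOT NULL columns excluded).
Total: 1 + 6 + 7 + 6 + 6 = 26.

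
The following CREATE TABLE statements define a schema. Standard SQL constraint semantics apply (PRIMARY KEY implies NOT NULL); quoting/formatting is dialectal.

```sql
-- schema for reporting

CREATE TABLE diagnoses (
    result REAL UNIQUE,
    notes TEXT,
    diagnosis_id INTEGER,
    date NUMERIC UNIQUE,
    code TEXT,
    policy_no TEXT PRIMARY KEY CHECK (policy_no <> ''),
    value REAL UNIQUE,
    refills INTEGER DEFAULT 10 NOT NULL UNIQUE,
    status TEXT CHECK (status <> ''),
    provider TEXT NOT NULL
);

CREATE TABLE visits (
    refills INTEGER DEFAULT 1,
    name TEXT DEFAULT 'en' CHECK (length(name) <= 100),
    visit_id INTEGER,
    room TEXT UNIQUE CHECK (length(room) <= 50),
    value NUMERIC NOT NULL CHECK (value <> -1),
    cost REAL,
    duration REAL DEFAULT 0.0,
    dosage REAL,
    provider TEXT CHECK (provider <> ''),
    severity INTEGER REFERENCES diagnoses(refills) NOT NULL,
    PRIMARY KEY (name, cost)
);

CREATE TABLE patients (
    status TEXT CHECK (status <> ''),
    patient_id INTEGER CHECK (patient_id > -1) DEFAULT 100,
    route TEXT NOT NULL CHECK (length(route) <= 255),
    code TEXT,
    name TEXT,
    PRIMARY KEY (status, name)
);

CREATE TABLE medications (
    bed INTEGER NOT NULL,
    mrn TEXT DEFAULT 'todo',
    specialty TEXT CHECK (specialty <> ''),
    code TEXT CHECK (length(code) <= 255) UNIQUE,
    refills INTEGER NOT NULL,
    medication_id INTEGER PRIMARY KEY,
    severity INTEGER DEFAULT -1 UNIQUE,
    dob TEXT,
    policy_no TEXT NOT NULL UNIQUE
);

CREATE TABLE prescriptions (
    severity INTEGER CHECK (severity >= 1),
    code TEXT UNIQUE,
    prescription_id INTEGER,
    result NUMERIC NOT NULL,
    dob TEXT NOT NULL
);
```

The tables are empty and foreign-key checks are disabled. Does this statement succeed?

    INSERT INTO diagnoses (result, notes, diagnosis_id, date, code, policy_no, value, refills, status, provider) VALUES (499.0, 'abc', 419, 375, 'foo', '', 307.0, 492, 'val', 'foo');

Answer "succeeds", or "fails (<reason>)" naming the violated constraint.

fails (CHECK on policy_no)

The value '' for policy_no violates CHECK (policy_no <> '').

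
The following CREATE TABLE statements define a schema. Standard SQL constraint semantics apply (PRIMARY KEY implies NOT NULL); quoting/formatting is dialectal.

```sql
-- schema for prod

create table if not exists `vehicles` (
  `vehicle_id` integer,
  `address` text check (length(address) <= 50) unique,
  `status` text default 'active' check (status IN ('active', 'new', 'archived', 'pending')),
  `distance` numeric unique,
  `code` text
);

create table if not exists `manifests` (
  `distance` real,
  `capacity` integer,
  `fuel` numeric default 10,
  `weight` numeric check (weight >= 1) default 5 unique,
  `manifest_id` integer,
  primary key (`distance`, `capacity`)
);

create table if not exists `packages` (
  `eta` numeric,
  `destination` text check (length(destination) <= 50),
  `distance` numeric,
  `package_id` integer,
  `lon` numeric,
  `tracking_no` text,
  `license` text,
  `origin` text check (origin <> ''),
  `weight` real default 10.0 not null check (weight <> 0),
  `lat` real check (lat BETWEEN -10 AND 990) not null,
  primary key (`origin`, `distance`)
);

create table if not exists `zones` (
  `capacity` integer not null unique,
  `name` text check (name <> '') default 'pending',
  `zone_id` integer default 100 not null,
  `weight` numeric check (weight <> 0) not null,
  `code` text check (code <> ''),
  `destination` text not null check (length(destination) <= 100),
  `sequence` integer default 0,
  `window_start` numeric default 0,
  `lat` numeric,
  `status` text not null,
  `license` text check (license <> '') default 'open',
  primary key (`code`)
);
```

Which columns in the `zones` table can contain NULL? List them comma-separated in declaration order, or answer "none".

- capacity: declared NOT NULL → not nullable.
- name: CHECK does not forbid NULL (a CHECK constraint passes when its expression is NULL) → nullable.
- zone_id: declared NOT NULL → not nullable.
- weight: declared NOT NULL → not nullable.
- code: part of the PRIMARY KEY, which implies NOT NULL → not nullable.
- destination: declared NOT NULL → not nullable.
- sequence: DEFAULT only fills an omitted column; an explicit NULL is still allowed → nullable.
- window_start: DEFAULT only fills an omitted column; an explicit NULL is still allowed → nullable.
- lat: no NOT NULL constraint applies → nullable.
- status: declared NOT NULL → not nullable.
- license: CHECK does not forbid NULL (a CHECK constraint passes when its expression is NULL) → nullable.

name, sequence, window_start, lat, license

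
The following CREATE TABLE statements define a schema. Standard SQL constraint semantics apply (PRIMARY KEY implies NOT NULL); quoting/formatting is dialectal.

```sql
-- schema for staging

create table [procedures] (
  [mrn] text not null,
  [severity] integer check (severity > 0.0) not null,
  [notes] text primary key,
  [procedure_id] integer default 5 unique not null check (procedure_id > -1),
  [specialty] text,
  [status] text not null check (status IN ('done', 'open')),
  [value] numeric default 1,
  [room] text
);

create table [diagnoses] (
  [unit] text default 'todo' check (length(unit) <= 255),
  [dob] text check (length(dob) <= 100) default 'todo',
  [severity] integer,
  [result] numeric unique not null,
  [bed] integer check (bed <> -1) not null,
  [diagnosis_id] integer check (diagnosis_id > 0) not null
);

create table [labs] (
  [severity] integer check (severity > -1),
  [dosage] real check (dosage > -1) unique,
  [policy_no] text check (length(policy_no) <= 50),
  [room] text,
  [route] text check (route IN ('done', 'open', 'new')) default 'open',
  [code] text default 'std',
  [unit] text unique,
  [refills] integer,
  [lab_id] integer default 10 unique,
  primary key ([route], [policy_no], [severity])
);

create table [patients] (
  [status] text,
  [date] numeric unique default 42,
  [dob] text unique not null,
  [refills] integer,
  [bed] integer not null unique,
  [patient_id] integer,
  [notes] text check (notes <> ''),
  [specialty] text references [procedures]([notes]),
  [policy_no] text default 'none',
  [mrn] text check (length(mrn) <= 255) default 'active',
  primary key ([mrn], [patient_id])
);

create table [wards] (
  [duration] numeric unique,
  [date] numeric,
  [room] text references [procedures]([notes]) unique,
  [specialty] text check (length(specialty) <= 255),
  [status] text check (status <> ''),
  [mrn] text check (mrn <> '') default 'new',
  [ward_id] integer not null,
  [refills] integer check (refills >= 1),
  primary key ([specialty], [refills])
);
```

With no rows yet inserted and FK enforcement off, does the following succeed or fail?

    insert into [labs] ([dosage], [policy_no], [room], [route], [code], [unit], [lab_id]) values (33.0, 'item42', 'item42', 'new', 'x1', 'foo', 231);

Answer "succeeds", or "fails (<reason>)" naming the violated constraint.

fails (NOT NULL on severity)

severity is omitted from the column list and has no DEFAULT, so it would receive NULL.
But severity is part of the PRIMARY KEY (implied NOT NULL).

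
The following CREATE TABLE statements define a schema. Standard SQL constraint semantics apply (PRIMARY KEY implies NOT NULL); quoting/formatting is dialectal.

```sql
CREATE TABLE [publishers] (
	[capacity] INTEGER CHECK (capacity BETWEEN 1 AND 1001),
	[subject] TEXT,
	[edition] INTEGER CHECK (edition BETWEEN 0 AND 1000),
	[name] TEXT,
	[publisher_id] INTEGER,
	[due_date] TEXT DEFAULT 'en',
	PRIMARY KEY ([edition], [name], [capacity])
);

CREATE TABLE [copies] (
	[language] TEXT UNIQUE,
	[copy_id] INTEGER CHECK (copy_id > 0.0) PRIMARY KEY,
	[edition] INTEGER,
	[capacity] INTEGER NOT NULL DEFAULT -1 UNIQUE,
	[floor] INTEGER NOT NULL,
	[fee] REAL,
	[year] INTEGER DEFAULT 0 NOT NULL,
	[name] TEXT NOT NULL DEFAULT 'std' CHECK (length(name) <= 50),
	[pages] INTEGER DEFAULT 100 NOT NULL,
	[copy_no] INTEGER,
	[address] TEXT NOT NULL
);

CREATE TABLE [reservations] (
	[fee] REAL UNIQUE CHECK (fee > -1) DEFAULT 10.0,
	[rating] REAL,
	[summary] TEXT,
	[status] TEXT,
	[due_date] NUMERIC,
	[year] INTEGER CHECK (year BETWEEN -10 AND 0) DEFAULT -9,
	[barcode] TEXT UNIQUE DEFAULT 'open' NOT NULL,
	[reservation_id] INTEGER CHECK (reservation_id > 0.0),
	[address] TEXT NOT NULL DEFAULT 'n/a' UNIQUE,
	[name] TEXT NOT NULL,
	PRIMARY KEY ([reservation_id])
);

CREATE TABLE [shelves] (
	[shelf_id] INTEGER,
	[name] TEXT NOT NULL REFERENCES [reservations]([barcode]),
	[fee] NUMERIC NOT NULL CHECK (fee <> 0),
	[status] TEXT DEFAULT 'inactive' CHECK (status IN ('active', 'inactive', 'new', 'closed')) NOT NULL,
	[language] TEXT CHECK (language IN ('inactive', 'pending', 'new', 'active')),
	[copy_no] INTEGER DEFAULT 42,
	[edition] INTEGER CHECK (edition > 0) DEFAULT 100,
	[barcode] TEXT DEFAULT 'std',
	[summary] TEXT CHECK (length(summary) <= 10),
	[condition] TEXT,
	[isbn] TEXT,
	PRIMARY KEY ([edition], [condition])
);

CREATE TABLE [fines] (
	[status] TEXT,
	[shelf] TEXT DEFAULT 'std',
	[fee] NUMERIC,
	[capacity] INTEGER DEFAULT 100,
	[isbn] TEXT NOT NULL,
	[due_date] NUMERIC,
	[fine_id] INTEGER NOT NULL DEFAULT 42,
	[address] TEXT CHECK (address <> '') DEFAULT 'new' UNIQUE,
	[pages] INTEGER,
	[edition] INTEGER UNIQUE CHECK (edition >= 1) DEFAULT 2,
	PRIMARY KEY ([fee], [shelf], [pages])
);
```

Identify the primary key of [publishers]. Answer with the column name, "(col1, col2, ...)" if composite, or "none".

A table-level PRIMARY KEY clause names 3 columns: edition, name, capacity.
This is a composite key — the combination is unique, not each column individually.

(edition, name, capacity)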